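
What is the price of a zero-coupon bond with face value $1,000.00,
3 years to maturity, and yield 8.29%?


Formula: Price = FV / (1 + r)^n
Substituting: Price = $1,000.00 / (1 + 0.0829)^3
Discount factor: (1.0829)^3 = 1.269887
Price = $1,000.00 / 1.269887 = $787.47

$787.47


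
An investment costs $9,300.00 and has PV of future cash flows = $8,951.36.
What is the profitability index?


Formula: PI = PV(cash flows) / initial investment
Substituting: PI = $8,951.36 / $9,300.00
PI = 0.9625

0.9625


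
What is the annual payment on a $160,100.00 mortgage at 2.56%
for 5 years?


Formula: PMT = PV * r / (1 - (1+r)^(-n))
Denominator: 1 - (1 + 0.0256)^(-5) = 0.118728
Numerator: $160,100.00 * 0.0256 = 4098.56
PMT = 4098.56 / 0.118728 = $34,520.57

$34,520.57


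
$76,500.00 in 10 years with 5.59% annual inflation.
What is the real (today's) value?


Formula: Real value = nominal / (1 + inflation)^years
Price level: (1 + 0.0559)^10 = 1.722772
Real value = $76,500.00 / 1.722772 = $44,405.17

$44,405.17


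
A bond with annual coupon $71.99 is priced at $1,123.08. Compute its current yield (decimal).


Formula: Current yield = annual coupon / price
Substituting: CY = $71.99 / $1,123.08
CY = 0.064101

0.064101


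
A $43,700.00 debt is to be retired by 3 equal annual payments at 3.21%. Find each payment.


Formula: PMT = PV * r / (1 - (1+r)^(-n))
Denominator: 1 - (1 + 0.0321)^(-3) = 0.090433
Numerator: $43,700.00 * 0.0321 = 1402.77
PMT = 1402.77 / 0.090433 = $15,511.69

$15,511.69


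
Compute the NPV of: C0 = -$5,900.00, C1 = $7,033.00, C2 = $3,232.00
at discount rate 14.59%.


Formula: NPV = C0 + C1/(1+r) + C2/(1+r)^2
Discount C1: $7,033.00 / (1 + 0.1459) = $6,137.53
Discount C2: $3,232.00 / (1 + 0.1459)^2 = $2,461.38
NPV = -$5,900.00 + $6,137.53 + $2,461.38 = $2,698.91

$2,698.91


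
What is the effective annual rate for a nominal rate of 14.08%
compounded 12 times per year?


Formula: EAR = (1 + r/m)^m - 1
Period rate: r/m = 0.1408 / 12 = 0.011733
Compounding: (1 + 0.011733)^12 = 1.150251
EAR = 1.150251 - 1 = 0.150251

0.150251


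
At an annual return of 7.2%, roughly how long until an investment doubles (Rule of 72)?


Formula: Years ≈ 72 / r
Substituting: Years ≈ 72 / 7.2
Years ≈ 10.0

10.0 years


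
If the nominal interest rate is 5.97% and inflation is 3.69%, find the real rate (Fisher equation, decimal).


Formula: (1 + r_real) = (1 + r_nom) / (1 + inflation)
Substituting: (1 + r_real) = 1.0597 / 1.0369
(1 + r_real) = 1.021989
r_real = 1.021989 - 1 = 0.021989

0.021989


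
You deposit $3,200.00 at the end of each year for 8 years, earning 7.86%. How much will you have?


Formula: FV = PMT * ((1+r)^n - 1) / r
Growth factor: (1 + 0.0786)^8 = 1.831822
Numerator: 1.831822 - 1 = 0.831822
FV = $3,200.00 * 0.831822 / 0.0786 = $33,865.54

$33,865.54


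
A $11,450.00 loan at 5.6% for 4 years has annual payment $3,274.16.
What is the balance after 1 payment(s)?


Formula: Balance = PV*(1+r)^k - PMT*((1+r)^k - 1)/r
Growth: (1 + 0.056)^1 = 1.056
Accumulated factor: ((1+r)^k - 1)/r = 1.0
Balance = $11,450.00 * 1.056 - $3,274.16 * 1.0
Balance = $8,817.04

$8,817.04


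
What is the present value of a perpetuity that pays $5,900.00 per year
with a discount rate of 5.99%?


Formula: PV = C / r
Substituting: PV = $5,900.00 / 0.0599
PV = $98,497.50

$98,497.50


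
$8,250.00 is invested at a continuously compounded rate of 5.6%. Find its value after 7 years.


Formula: FV = P * e^(r*t)
Exponent: r*t = 0.056 * 7 = 0.392
e^(0.392) = 1.479938
FV = $8,250.00 * 1.479938 = $12,209.49

$12,209.49


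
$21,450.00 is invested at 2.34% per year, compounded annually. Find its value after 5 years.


Formula: FV = P * (1 + r)^n
Substituting: FV = $21,450.00 * (1 + 0.0234)^5
Growth factor: (1.0234)^5 = 1.122605
FV = $21,450.00 * 1.122605 = $24,079.88

$24,079.88


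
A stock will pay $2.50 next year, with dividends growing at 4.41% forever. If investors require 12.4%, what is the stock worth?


Formula: P = D1 / (r - g)
Spread: r - g = 0.124 - 0.0441 = 0.0799
Substituting: P = $2.50 / 0.0799
P = $31.29

$31.29


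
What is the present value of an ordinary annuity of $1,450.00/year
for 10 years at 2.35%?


Formula: PV = PMT * (1 - (1+r)^(-n)) / r
Discount factor: (1 + 0.0235)^(-10) = 0.792723
Bracket: 1 - 0.792723 = 0.207277
PV = $1,450.00 * 0.207277 / 0.0235 = $12,789.42

$12,789.42


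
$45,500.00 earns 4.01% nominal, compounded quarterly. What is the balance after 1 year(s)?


Formula: FV = P * (1 + r/m)^(m*t)
Period rate: r/m = 0.0401 / 4 = 0.010025
Total periods: m*t = 4 * 1 = 4
Growth factor: (1 + 0.010025)^4 = 1.040707
FV = $45,500.00 * 1.040707 = $47,352.17

$47,352.17


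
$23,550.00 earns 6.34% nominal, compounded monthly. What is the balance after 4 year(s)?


Formula: FV = P * (1 + r/m)^(m*t)
Period rate: r/m = 0.0634 / 12 = 0.005283
Total periods: m*t = 12 * 4 = 48
Growth factor: (1 + 0.005283)^48 = 1.287796
FV = $23,550.00 * 1.287796 = $30,327.60

$30,327.60


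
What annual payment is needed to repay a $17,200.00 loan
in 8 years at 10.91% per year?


Formula: PMT = PV * r / (1 - (1+r)^(-n))
Denominator: 1 - (1 + 0.1091)^(-8) = 0.563249
Numerator: $17,200.00 * 0.1091 = 1876.52
PMT = 1876.52 / 0.563249 = $3,331.60

$3,331.60


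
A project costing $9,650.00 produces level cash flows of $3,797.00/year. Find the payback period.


Formula: Payback = investment / annual cash flow
Substituting: Payback = $9,650.00 / $3,797.00
Payback = 2.5415 years

2.5415 years


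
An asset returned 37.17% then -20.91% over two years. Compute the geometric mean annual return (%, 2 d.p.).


Formula: Geometric mean = ((1+r1)*(1+r2))^(1/2) - 1
Product: (1 + 0.3717) * (1 + -0.2091) = 1.3717 * 0.7909 = 1.084878
Square root: 1.084878^0.5 = 1.041575
Geometric mean = 1.041575 - 1 = 0.041575
As percentage: 4.16%

4.16%


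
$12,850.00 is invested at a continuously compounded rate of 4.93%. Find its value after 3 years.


Formula: FV = P * e^(r*t)
Exponent: r*t = 0.0493 * 3 = 0.1479
e^(0.1479) = 1.159397
FV = $12,850.00 * 1.159397 = $14,898.25

$14,898.25


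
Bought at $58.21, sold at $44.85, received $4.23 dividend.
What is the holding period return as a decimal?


Formula: HPR = (P1 - P0 + D) / P0
Gain: $44.85 - $58.21 + $4.23 = -$9.13
HPR = -$9.13 / $58.21 = -0.1568

-0.1568


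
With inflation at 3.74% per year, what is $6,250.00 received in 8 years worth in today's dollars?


Formula: Real value = nominal / (1 + inflation)^years
Price level: (1 + 0.0374)^8 = 1.341436
Real value = $6,250.00 / 1.341436 = $4,659.19

$4,659.19


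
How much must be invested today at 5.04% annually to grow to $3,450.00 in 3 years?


Formula: PV = FV / (1 + r)^n
Substituting: PV = $3,450.00 / (1 + 0.0504)^3
Discount factor: (1.0504)^3 = 1.158949
PV = $3,450.00 / 1.158949 = $2,976.84

$2,976.84


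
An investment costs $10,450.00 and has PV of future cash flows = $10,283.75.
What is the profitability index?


Formula: PI = PV(cash flows) / initial investment
Substituting: PI = $10,283.75 / $10,450.00
PI = 0.9841

0.9841


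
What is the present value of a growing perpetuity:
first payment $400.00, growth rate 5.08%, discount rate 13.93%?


Formula: PV = C / (r - g)
Spread: r - g = 0.1393 - 0.0508 = 0.0885
Substituting: PV = $400.00 / 0.0885
PV = $4,519.77

$4,519.77


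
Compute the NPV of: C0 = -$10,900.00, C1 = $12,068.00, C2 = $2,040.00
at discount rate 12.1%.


Formula: NPV = C0 + C1/(1+r) + C2/(1+r)^2
Discount C1: $12,068.00 / (1 + 0.121) = $10,765.39
Discount C2: $2,040.00 / (1 + 0.121)^2 = $1,623.38
NPV = -$10,900.00 + $10,765.39 + $1,623.38 = $1,488.76

$1,488.76


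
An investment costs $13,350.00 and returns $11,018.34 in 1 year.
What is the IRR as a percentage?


Formula: IRR = C1/C0 - 1
Substituting: IRR = $11,018.34 / $13,350.00 - 1
Ratio: 0.825344 - 1 = -0.174656
IRR = -17.4656%

-17.4656%


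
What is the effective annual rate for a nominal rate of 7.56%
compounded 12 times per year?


Formula: EAR = (1 + r/m)^m - 1
Period rate: r/m = 0.0756 / 12 = 0.0063
Compounding: (1 + 0.0063)^12 = 1.078275
EAR = 1.078275 - 1 = 0.078275

0.078275


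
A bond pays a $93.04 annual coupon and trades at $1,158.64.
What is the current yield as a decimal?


Formula: Current yield = annual coupon / price
Substituting: CY = $93.04 / $1,158.64
CY = 0.080301

0.080301


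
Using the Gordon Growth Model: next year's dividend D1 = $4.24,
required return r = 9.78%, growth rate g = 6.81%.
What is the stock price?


Formula: P = D1 / (r - g)
Spread: r - g = 0.0978 - 0.0681 = 0.0297
Substituting: P = $4.24 / 0.0297
P = $142.76

$142.76


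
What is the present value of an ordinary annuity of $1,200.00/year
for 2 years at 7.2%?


Formula: PV = PMT * (1 - (1+r)^(-n)) / r
Discount factor: (1 + 0.072)^(-2) = 0.870183
Bracket: 1 - 0.870183 = 0.129817
PV = $1,200.00 * 0.129817 / 0.072 = $2,163.62

$2,163.62


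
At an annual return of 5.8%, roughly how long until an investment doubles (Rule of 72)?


Formula: Years ≈ 72 / r
Substituting: Years ≈ 72 / 5.8
Years ≈ 12.4

12.4 years


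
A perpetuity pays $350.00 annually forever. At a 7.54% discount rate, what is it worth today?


Formula: PV = C / r
Substituting: PV = $350.00 / 0.0754
PV = $4,641.91

$4,641.91


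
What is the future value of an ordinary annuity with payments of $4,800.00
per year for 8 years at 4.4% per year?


Formula: FV = PMT * ((1+r)^n - 1) / r
Growth factor: (1 + 0.044)^8 = 1.41125
Numerator: 1.41125 - 1 = 0.41125
FV = $4,800.00 * 0.41125 / 0.044 = $44,863.65

$44,863.65


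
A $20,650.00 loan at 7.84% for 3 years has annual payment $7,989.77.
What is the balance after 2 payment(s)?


Formula: Balance = PV*(1+r)^k - PMT*((1+r)^k - 1)/r
Growth: (1 + 0.0784)^2 = 1.162947
Accumulated factor: ((1+r)^k - 1)/r = 2.0784
Balance = $20,650.00 * 1.162947 - $7,989.77 * 2.0784
Balance = $7,408.91

$7,408.91


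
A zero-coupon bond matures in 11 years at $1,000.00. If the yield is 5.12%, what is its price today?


Formula: Price = FV / (1 + r)^n
Substituting: Price = $1,000.00 / (1 + 0.0512)^11
Discount factor: (1.0512)^11 = 1.731964
Price = $1,000.00 / 1.731964 = $577.38

$577.38


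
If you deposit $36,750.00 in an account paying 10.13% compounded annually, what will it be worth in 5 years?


Formula: FV = P * (1 + r)^n
Substituting: FV = $36,750.00 * (1 + 0.1013)^5
Growth factor: (1.1013)^5 = 1.620049
FV = $36,750.00 * 1.620049 = $59,536.81

$59,536.81


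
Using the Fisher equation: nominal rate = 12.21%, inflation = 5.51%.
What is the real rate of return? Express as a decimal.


Formula: (1 + r_real) = (1 + r_nom) / (1 + inflation)
Substituting: (1 + r_real) = 1.1221 / 1.0551
(1 + r_real) = 1.063501
r_real = 1.063501 - 1 = 0.063501

0.063501


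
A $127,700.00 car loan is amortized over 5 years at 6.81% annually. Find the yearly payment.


Formula: PMT = PV * r / (1 - (1+r)^(-n))
Denominator: 1 - (1 + 0.0681)^(-5) = 0.28065
Numerator: $127,700.00 * 0.0681 = 8696.37
PMT = 8696.37 / 0.28065 = $30,986.56

$30,986.56


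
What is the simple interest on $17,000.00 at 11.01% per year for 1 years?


Formula: I = P * r * t
Substituting: I = $17,000.00 * 0.1101 * 1
Step: I = $17,000.00 * 0.1101
I = $1,871.70

$1,871.70


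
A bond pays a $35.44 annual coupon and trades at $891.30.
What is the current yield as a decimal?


Formula: Current yield = annual coupon / price
Substituting: CY = $35.44 / $891.30
CY = 0.039762

0.039762


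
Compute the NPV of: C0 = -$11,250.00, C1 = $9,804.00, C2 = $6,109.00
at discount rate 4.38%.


Formula: NPV = C0 + C1/(1+r) + C2/(1+r)^2
Discount C1: $9,804.00 / (1 + 0.0438) = $9,392.60
Discount C2: $6,109.00 / (1 + 0.0438)^2 = $5,607.06
NPV = -$11,250.00 + $9,392.60 + $5,607.06 = $3,749.67

$3,749.67


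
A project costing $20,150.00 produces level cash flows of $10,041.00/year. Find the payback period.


Formula: Payback = investment / annual cash flow
Substituting: Payback = $20,150.00 / $10,041.00
Payback = 2.0068 years

2.0068 years


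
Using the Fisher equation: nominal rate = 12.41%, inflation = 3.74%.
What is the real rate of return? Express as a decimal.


Formula: (1 + r_real) = (1 + r_nom) / (1 + inflation)
Substituting: (1 + r_real) = 1.1241 / 1.0374
(1 + r_real) = 1.083574
r_real = 1.083574 - 1 = 0.083574

0.083574


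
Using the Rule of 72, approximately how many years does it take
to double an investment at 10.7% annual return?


Formula: Years ≈ 72 / r
Substituting: Years ≈ 72 / 10.7
Years ≈ 6.7

6.7 years


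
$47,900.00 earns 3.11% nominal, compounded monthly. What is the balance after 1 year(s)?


Formula: FV = P * (1 + r/m)^(m*t)
Period rate: r/m = 0.0311 / 12 = 0.002592
Total periods: m*t = 12 * 1 = 12
Growth factor: (1 + 0.002592)^12 = 1.031547
FV = $47,900.00 * 1.031547 = $49,411.11

$49,411.11


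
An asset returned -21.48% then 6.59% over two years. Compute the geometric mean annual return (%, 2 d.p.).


Formula: Geometric mean = ((1+r1)*(1+r2))^(1/2) - 1
Product: (1 + -0.2148) * (1 + 0.0659) = 0.7852 * 1.0659 = 0.836945
Square root: 0.836945^0.5 = 0.914847
Geometric mean = 0.914847 - 1 = -0.085153
As percentage: -8.52%

-8.52%


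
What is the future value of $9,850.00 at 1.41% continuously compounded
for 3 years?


Formula: FV = P * e^(r*t)
Exponent: r*t = 0.0141 * 3 = 0.0423
e^(0.0423) = 1.043207
FV = $9,850.00 * 1.043207 = $10,275.59

$10,275.59


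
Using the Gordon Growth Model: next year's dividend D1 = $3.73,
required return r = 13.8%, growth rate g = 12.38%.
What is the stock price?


Formula: P = D1 / (r - g)
Spread: r - g = 0.138 - 0.1238 = 0.0142
Substituting: P = $3.73 / 0.0142
P = $262.68

$262.68


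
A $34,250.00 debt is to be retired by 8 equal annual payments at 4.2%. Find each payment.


Formula: PMT = PV * r / (1 - (1+r)^(-n))
Denominator: 1 - (1 + 0.042)^(-8) = 0.280455
Numerator: $34,250.00 * 0.042 = 1438.5
PMT = 1438.5 / 0.280455 = $5,129.17

$5,129.17


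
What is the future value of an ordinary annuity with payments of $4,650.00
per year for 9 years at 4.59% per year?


Formula: FV = PMT * ((1+r)^n - 1) / r
Growth factor: (1 + 0.0459)^9 = 1.497654
Numerator: 1.497654 - 1 = 0.497654
FV = $4,650.00 * 0.497654 / 0.0459 = $50,415.92

$50,415.92


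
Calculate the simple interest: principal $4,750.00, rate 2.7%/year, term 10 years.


Formula: I = P * r * t
Substituting: I = $4,750.00 * 0.027 * 10
Step: I = $4,750.00 * 0.27
I = $1,282.50

$1,282.50


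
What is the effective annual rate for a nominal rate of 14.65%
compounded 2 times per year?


Formula: EAR = (1 + r/m)^m - 1
Period rate: r/m = 0.1465 / 2 = 0.07325
Compounding: (1 + 0.07325)^2 = 1.151866
EAR = 1.151866 - 1 = 0.151866

0.151866


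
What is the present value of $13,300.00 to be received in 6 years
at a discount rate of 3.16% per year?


Formula: PV = FV / (1 + r)^n
Substituting: PV = $13,300.00 / (1 + 0.0316)^6
Discount factor: (1.0316)^6 = 1.205225
PV = $13,300.00 / 1.205225 = $11,035.29

$11,035.29


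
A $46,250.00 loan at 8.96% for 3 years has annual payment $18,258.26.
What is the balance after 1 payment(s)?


Formula: Balance = PV*(1+r)^k - PMT*((1+r)^k - 1)/r
Growth: (1 + 0.0896)^1 = 1.0896
Accumulated factor: ((1+r)^k - 1)/r = 1.0
Balance = $46,250.00 * 1.0896 - $18,258.26 * 1.0
Balance = $32,135.74

$32,135.74


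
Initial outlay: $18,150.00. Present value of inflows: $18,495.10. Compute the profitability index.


Formula: PI = PV(cash flows) / initial investment
Substituting: PI = $18,495.10 / $18,150.00
PI = 1.019

1.019


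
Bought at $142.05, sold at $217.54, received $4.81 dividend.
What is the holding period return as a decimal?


Formula: HPR = (P1 - P0 + D) / P0
Gain: $217.54 - $142.05 + $4.81 = $80.30
HPR = $80.30 / $142.05 = 0.5653

0.5653


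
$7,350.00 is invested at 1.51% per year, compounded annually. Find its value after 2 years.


Formula: FV = P * (1 + r)^n
Substituting: FV = $7,350.00 * (1 + 0.0151)^2
Growth factor: (1.0151)^2 = 1.030428
FV = $7,350.00 * 1.030428 = $7,573.65

$7,573.65


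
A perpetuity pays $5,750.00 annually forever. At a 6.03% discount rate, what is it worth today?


Formula: PV = C / r
Substituting: PV = $5,750.00 / 0.0603
PV = $95,356.55

$95,356.55


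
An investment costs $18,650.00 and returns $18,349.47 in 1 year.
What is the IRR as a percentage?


Formula: IRR = C1/C0 - 1
Substituting: IRR = $18,349.47 / $18,650.00 - 1
Ratio: 0.983886 - 1 = -0.016114
IRR = -1.6114%

-1.6114%


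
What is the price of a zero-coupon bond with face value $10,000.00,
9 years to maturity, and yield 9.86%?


Formula: Price = FV / (1 + r)^n
Substituting: Price = $10,000.00 / (1 + 0.0986)^9
Discount factor: (1.0986)^9 = 2.331076
Price = $10,000.00 / 2.331076 = $4,289.87

$4,289.87


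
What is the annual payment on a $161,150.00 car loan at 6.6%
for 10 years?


Formula: PMT = PV * r / (1 - (1+r)^(-n))
Denominator: 1 - (1 + 0.066)^(-10) = 0.47225
Numerator: $161,150.00 * 0.066 = 10635.9
PMT = 10635.9 / 0.47225 = $22,521.74

$22,521.74


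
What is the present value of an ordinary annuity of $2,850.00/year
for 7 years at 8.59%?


Formula: PV = PMT * (1 - (1+r)^(-n)) / r
Discount factor: (1 + 0.0859)^(-7) = 0.561657
Bracket: 1 - 0.561657 = 0.438343
PV = $2,850.00 * 0.438343 / 0.0859 = $14,543.39

$14,543.39


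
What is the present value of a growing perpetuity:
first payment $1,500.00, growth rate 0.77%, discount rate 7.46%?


Formula: PV = C / (r - g)
Spread: r - g = 0.0746 - 0.0077 = 0.0669
Substituting: PV = $1,500.00 / 0.0669
PV = $22,421.52

$22,421.52


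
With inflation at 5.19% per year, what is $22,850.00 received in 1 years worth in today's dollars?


Formula: Real value = nominal / (1 + inflation)^years
Price level: (1 + 0.0519)^1 = 1.0519
Real value = $22,850.00 / 1.0519 = $21,722.60

$21,722.60


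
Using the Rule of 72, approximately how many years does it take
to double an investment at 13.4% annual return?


Formula: Years ≈ 72 / r
Substituting: Years ≈ 72 / 13.4
Years ≈ 5.4

5.4 years


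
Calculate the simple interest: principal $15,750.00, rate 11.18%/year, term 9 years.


Formula: I = P * r * t
Substituting: I = $15,750.00 * 0.1118 * 9
Step: I = $15,750.00 * 1.0062
I = $15,847.65

$15,847.65


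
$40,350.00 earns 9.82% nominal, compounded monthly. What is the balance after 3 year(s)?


Formula: FV = P * (1 + r/m)^(m*t)
Period rate: r/m = 0.0982 / 12 = 0.008183
Total periods: m*t = 12 * 3 = 36
Growth factor: (1 + 0.008183)^36 = 1.340981
FV = $40,350.00 * 1.340981 = $54,108.57

$54,108.57


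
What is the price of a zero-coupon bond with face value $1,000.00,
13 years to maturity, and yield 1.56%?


Formula: Price = FV / (1 + r)^n
Substituting: Price = $1,000.00 / (1 + 0.0156)^13
Discount factor: (1.0156)^13 = 1.222911
Price = $1,000.00 / 1.222911 = $817.72

$817.72


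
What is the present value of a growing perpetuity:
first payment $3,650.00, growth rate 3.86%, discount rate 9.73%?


Formula: PV = C / (r - g)
Spread: r - g = 0.0973 - 0.0386 = 0.0587
Substituting: PV = $3,650.00 / 0.0587
PV = $62,180.58

$62,180.58


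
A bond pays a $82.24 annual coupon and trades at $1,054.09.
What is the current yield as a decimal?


Formula: Current yield = annual coupon / price
Substituting: CY = $82.24 / $1,054.09
CY = 0.07802

0.07802


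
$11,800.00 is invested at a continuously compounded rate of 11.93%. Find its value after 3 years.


Formula: FV = P * e^(r*t)
Exponent: r*t = 0.1193 * 3 = 0.3579
e^(0.3579) = 1.430323
FV = $11,800.00 * 1.430323 = $16,877.81

$16,877.81


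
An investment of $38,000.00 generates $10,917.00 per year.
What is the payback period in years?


Formula: Payback = investment / annual cash flow
Substituting: Payback = $38,000.00 / $10,917.00
Payback = 3.4808 years

3.4808 years


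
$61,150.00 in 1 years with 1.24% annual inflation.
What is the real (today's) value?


Formula: Real value = nominal / (1 + inflation)^years
Price level: (1 + 0.0124)^1 = 1.0124
Real value = $61,150.00 / 1.0124 = $60,401.03

$60,401.03


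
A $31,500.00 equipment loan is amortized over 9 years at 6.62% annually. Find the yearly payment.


Formula: PMT = PV * r / (1 - (1+r)^(-n))
Denominator: 1 - (1 + 0.0662)^(-9) = 0.438368
Numerator: $31,500.00 * 0.0662 = 2085.3
PMT = 2085.3 / 0.438368 = $4,756.96

$4,756.96


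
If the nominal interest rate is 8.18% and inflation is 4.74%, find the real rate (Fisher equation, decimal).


Formula: (1 + r_real) = (1 + r_nom) / (1 + inflation)
Substituting: (1 + r_real) = 1.0818 / 1.0474
(1 + r_real) = 1.032843
r_real = 1.032843 - 1 = 0.032843

0.032843


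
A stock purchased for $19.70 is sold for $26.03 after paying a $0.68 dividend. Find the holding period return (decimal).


Formula: HPR = (P1 - P0 + D) / P0
Gain: $26.03 - $19.70 + $0.68 = $7.01
HPR = $7.01 / $19.70 = 0.3558

0.3558


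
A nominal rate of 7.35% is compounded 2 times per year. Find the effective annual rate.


Formula: EAR = (1 + r/m)^m - 1
Period rate: r/m = 0.0735 / 2 = 0.03675
Compounding: (1 + 0.03675)^2 = 1.074851
EAR = 1.074851 - 1 = 0.074851

0.074851


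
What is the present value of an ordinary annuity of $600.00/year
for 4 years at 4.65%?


Formula: PV = PMT * (1 - (1+r)^(-n)) / r
Discount factor: (1 + 0.0465)^(-4) = 0.833764
Bracket: 1 - 0.833764 = 0.166236
PV = $600.00 * 0.166236 / 0.0465 = $2,144.98

$2,144.98


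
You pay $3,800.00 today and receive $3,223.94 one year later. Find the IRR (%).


Formula: IRR = C1/C0 - 1
Substituting: IRR = $3,223.94 / $3,800.00 - 1
Ratio: 0.848405 - 1 = -0.151595
IRR = -15.1595%

-15.1595%


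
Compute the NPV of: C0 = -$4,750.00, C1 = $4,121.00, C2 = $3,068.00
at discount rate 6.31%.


Formula: NPV = C0 + C1/(1+r) + C2/(1+r)^2
Discount C1: $4,121.00 / (1 + 0.0631) = $3,876.40
Discount C2: $3,068.00 / (1 + 0.0631)^2 = $2,714.61
NPV = -$4,750.00 + $3,876.40 + $2,714.61 = $1,841.01

$1,841.01


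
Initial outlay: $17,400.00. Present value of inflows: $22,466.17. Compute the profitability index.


Formula: PI = PV(cash flows) / initial investment
Substituting: PI = $22,466.17 / $17,400.00
PI = 1.2912

1.2912


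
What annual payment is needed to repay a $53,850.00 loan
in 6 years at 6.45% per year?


Formula: PMT = PV * r / (1 - (1+r)^(-n))
Denominator: 1 - (1 + 0.0645)^(-6) = 0.312732
Numerator: $53,850.00 * 0.0645 = 3473.325
PMT = 3473.325 / 0.312732 = $11,106.39

$11,106.39


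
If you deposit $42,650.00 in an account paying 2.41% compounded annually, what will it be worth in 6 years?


Formula: FV = P * (1 + r)^n
Substituting: FV = $42,650.00 * (1 + 0.0241)^6
Growth factor: (1.0241)^6 = 1.153597
FV = $42,650.00 * 1.153597 = $49,200.92

$49,200.92


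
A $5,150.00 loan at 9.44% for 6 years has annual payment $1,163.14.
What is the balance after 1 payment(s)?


Formula: Balance = PV*(1+r)^k - PMT*((1+r)^k - 1)/r
Growth: (1 + 0.0944)^1 = 1.0944
Accumulated factor: ((1+r)^k - 1)/r = 1.0
Balance = $5,150.00 * 1.0944 - $1,163.14 * 1.0
Balance = $4,473.02

$4,473.02


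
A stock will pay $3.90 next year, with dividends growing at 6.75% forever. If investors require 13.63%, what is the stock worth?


Formula: P = D1 / (r - g)
Spread: r - g = 0.1363 - 0.0675 = 0.0688
Substituting: P = $3.90 / 0.0688
P = $56.69

$56.69


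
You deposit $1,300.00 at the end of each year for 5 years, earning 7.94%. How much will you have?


Formula: FV = PMT * ((1+r)^n - 1) / r
Growth factor: (1 + 0.0794)^5 = 1.465251
Numerator: 1.465251 - 1 = 0.465251
FV = $1,300.00 * 0.465251 / 0.0794 = $7,617.46

$7,617.46


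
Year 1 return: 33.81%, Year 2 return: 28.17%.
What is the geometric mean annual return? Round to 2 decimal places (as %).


Formula: Geometric mean = ((1+r1)*(1+r2))^(1/2) - 1
Product: (1 + 0.3381) * (1 + 0.2817) = 1.3381 * 1.2817 = 1.715043
Square root: 1.715043^0.5 = 1.309596
Geometric mean = 1.309596 - 1 = 0.309596
As percentage: 30.96%

30.96%


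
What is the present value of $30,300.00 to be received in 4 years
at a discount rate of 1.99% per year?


Formula: PV = FV / (1 + r)^n
Substituting: PV = $30,300.00 / (1 + 0.0199)^4
Discount factor: (1.0199)^4 = 1.082008
PV = $30,300.00 / 1.082008 = $28,003.50

$28,003.50


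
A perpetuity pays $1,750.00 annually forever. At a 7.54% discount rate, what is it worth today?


Formula: PV = C / r
Substituting: PV = $1,750.00 / 0.0754
PV = $23,209.55

$23,209.55


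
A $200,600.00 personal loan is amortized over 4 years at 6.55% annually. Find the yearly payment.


Formula: PMT = PV * r / (1 - (1+r)^(-n))
Denominator: 1 - (1 + 0.0655)^(-4) = 0.224135
Numerator: $200,600.00 * 0.0655 = 13139.3
PMT = 13139.3 / 0.224135 = $58,622.27

$58,622.27


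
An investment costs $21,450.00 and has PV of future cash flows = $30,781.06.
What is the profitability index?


Formula: PI = PV(cash flows) / initial investment
Substituting: PI = $30,781.06 / $21,450.00
PI = 1.435

1.435


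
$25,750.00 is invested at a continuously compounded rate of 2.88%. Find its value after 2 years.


Formula: FV = P * e^(r*t)
Exponent: r*t = 0.0288 * 2 = 0.0576
e^(0.0576) = 1.059291
FV = $25,750.00 * 1.059291 = $27,276.75

$27,276.75


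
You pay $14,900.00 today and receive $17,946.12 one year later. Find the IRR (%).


Formula: IRR = C1/C0 - 1
Substituting: IRR = $17,946.12 / $14,900.00 - 1
Ratio: 1.204438 - 1 = 0.204438
IRR = 20.4438%

20.4438%


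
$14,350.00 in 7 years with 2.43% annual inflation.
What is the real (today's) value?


Formula: Real value = nominal / (1 + inflation)^years
Price level: (1 + 0.0243)^7 = 1.183015
Real value = $14,350.00 / 1.183015 = $12,130.02

$12,130.02


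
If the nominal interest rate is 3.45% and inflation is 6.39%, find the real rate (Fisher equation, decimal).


Formula: (1 + r_real) = (1 + r_nom) / (1 + inflation)
Substituting: (1 + r_real) = 1.0345 / 1.0639
(1 + r_real) = 0.972366
r_real = 0.972366 - 1 = -0.027634

-0.027634


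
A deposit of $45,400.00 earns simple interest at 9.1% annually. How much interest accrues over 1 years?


Formula: I = P * r * t
Substituting: I = $45,400.00 * 0.091 * 1
Step: I = $45,400.00 * 0.091
I = $4,131.40

$4,131.40


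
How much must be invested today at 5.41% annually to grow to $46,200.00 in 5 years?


Formula: PV = FV / (1 + r)^n
Substituting: PV = $46,200.00 / (1 + 0.0541)^5
Discount factor: (1.0541)^5 = 1.301395
PV = $46,200.00 / 1.301395 = $35,500.37

$35,500.37


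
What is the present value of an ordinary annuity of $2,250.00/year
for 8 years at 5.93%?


Formula: PV = PMT * (1 - (1+r)^(-n)) / r
Discount factor: (1 + 0.0593)^(-8) = 0.630737
Bracket: 1 - 0.630737 = 0.369263
PV = $2,250.00 * 0.369263 / 0.0593 = $14,010.83

$14,010.83


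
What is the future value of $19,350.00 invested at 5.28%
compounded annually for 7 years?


Formula: FV = P * (1 + r)^n
Substituting: FV = $19,350.00 * (1 + 0.0528)^7
Growth factor: (1.0528)^7 = 1.433577
FV = $19,350.00 * 1.433577 = $27,739.72

$27,739.72


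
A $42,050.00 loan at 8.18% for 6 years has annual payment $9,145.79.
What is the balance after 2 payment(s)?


Formula: Balance = PV*(1+r)^k - PMT*((1+r)^k - 1)/r
Growth: (1 + 0.0818)^2 = 1.170291
Accumulated factor: ((1+r)^k - 1)/r = 2.0818
Balance = $42,050.00 * 1.170291 - $9,145.79 * 2.0818
Balance = $30,171.04

$30,171.04


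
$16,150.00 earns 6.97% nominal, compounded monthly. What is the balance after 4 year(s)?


Formula: FV = P * (1 + r/m)^(m*t)
Period rate: r/m = 0.0697 / 12 = 0.005808
Total periods: m*t = 12 * 4 = 48
Growth factor: (1 + 0.005808)^48 = 1.320478
FV = $16,150.00 * 1.320478 = $21,325.71

$21,325.71


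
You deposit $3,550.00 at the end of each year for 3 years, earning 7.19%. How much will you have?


Formula: FV = PMT * ((1+r)^n - 1) / r
Growth factor: (1 + 0.0719)^3 = 1.231581
Numerator: 1.231581 - 1 = 0.231581
FV = $3,550.00 * 0.231581 / 0.0719 = $11,434.09

$11,434.09


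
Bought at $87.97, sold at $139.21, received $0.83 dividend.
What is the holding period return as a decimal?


Formula: HPR = (P1 - P0 + D) / P0
Gain: $139.21 - $87.97 + $0.83 = $52.07
HPR = $52.07 / $87.97 = 0.5919

0.5919


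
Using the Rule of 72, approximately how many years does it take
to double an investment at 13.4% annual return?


Formula: Years ≈ 72 / r
Substituting: Years ≈ 72 / 13.4
Years ≈ 5.4

5.4 years


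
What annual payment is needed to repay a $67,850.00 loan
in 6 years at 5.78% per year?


Formula: PMT = PV * r / (1 - (1+r)^(-n))
Denominator: 1 - (1 + 0.0578)^(-6) = 0.286197
Numerator: $67,850.00 * 0.0578 = 3921.73
PMT = 3921.73 / 0.286197 = $13,702.92

$13,702.92


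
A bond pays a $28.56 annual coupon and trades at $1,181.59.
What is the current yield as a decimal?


Formula: Current yield = annual coupon / price
Substituting: CY = $28.56 / $1,181.59
CY = 0.024171

0.024171


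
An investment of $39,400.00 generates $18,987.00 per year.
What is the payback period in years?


Formula: Payback = investment / annual cash flow
Substituting: Payback = $39,400.00 / $18,987.00
Payback = 2.0751 years

2.0751 years


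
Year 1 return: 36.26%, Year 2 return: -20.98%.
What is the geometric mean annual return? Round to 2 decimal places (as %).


Formula: Geometric mean = ((1+r1)*(1+r2))^(1/2) - 1
Product: (1 + 0.3626) * (1 + -0.2098) = 1.3626 * 0.7902 = 1.076727
Square root: 1.076727^0.5 = 1.037654
Geometric mean = 1.037654 - 1 = 0.037654
As percentage: 3.77%

3.77%


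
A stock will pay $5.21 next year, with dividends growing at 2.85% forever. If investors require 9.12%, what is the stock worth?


Formula: P = D1 / (r - g)
Spread: r - g = 0.0912 - 0.0285 = 0.0627
Substituting: P = $5.21 / 0.0627
P = $83.09

$83.09


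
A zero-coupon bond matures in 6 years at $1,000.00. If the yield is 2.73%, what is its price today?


Formula: Price = FV / (1 + r)^n
Substituting: Price = $1,000.00 / (1 + 0.0273)^6
Discount factor: (1.0273)^6 = 1.175395
Price = $1,000.00 / 1.175395 = $850.78

$850.78


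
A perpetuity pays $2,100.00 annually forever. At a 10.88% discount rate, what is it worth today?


Formula: PV = C / r
Substituting: PV = $2,100.00 / 0.1088
PV = $19,301.47

$19,301.47


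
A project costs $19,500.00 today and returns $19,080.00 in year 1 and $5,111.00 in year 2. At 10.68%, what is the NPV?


Formula: NPV = C0 + C1/(1+r) + C2/(1+r)^2
Discount C1: $19,080.00 / (1 + 0.1068) = $17,238.89
Discount C2: $5,111.00 / (1 + 0.1068)^2 = $4,172.22
NPV = -$19,500.00 + $17,238.89 + $4,172.22 = $1,911.11

$1,911.11


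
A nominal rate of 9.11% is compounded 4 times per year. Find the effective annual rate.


Formula: EAR = (1 + r/m)^m - 1
Period rate: r/m = 0.0911 / 4 = 0.022775
Compounding: (1 + 0.022775)^4 = 1.09426
EAR = 1.09426 - 1 = 0.09426

0.09426


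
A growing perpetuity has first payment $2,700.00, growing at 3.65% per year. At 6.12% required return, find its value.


Formula: PV = C / (r - g)
Spread: r - g = 0.0612 - 0.0365 = 0.0247
Substituting: PV = $2,700.00 / 0.0247
PV = $109,311.74

$109,311.74


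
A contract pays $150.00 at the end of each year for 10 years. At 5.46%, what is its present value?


Formula: PV = PMT * (1 - (1+r)^(-n)) / r
Discount factor: (1 + 0.0546)^(-10) = 0.587655
Bracket: 1 - 0.587655 = 0.412345
PV = $150.00 * 0.412345 / 0.0546 = $1,132.82

$1,132.82


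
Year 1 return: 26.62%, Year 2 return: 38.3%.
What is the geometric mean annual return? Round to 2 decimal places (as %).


Formula: Geometric mean = ((1+r1)*(1+r2))^(1/2) - 1
Product: (1 + 0.2662) * (1 + 0.383) = 1.2662 * 1.383 = 1.751155
Square root: 1.751155^0.5 = 1.323312
Geometric mean = 1.323312 - 1 = 0.323312
As percentage: 32.33%

32.33%


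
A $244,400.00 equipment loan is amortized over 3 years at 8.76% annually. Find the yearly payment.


Formula: PMT = PV * r / (1 - (1+r)^(-n))
Denominator: 1 - (1 + 0.0876)^(-3) = 0.222693
Numerator: $244,400.00 * 0.0876 = 21409.44
PMT = 21409.44 / 0.222693 = $96,138.67

$96,138.67


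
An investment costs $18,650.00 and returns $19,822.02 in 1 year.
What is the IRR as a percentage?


Formula: IRR = C1/C0 - 1
Substituting: IRR = $19,822.02 / $18,650.00 - 1
Ratio: 1.062843 - 1 = 0.062843
IRR = 6.2843%

6.2843%


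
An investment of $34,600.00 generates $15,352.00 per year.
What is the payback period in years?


Formula: Payback = investment / annual cash flow
Substituting: Payback = $34,600.00 / $15,352.00
Payback = 2.2538 years

2.2538 years


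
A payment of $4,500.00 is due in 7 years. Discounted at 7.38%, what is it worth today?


Formula: PV = FV / (1 + r)^n
Substituting: PV = $4,500.00 / (1 + 0.0738)^7
Discount factor: (1.0738)^7 = 1.646129
PV = $4,500.00 / 1.646129 = $2,733.69

$2,733.69


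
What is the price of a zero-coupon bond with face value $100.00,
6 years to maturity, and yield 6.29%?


Formula: Price = FV / (1 + r)^n
Substituting: Price = $100.00 / (1 + 0.0629)^6
Discount factor: (1.0629)^6 = 1.441964
Price = $100.00 / 1.441964 = $69.35

$69.35


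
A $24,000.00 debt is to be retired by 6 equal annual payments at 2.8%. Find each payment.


Formula: PMT = PV * r / (1 - (1+r)^(-n))
Denominator: 1 - (1 + 0.028)^(-6) = 0.152692
Numerator: $24,000.00 * 0.028 = 672.0
PMT = 672.0 / 0.152692 = $4,401.02

$4,401.02


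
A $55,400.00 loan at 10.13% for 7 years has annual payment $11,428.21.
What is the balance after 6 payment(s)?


Formula: Balance = PV*(1+r)^k - PMT*((1+r)^k - 1)/r
Growth: (1 + 0.1013)^6 = 1.78416
Accumulated factor: ((1+r)^k - 1)/r = 7.740969
Balance = $55,400.00 * 1.78416 - $11,428.21 * 7.740969
Balance = $10,377.05

$10,377.05


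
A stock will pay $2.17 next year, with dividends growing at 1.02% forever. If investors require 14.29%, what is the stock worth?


Formula: P = D1 / (r - g)
Spread: r - g = 0.1429 - 0.0102 = 0.1327
Substituting: P = $2.17 / 0.1327
P = $16.35

$16.35


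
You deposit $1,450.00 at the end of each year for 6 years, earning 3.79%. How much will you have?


Formula: FV = PMT * ((1+r)^n - 1) / r
Growth factor: (1 + 0.0379)^6 = 1.250066
Numerator: 1.250066 - 1 = 0.250066
FV = $1,450.00 * 0.250066 / 0.0379 = $9,567.18

$9,567.18


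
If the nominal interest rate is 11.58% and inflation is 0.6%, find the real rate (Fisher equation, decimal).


Formula: (1 + r_real) = (1 + r_nom) / (1 + inflation)
Substituting: (1 + r_real) = 1.1158 / 1.006
(1 + r_real) = 1.109145
r_real = 1.109145 - 1 = 0.109145

0.109145


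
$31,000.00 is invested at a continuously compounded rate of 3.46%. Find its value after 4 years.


Formula: FV = P * e^(r*t)
Exponent: r*t = 0.0346 * 4 = 0.1384
e^(0.1384) = 1.148435
FV = $31,000.00 * 1.148435 = $35,601.48

$35,601.48


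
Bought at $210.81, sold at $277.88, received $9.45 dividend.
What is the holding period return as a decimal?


Formula: HPR = (P1 - P0 + D) / P0
Gain: $277.88 - $210.81 + $9.45 = $76.52
HPR = $76.52 / $210.81 = 0.363

0.363


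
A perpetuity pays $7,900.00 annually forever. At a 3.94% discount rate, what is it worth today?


Formula: PV = C / r
Substituting: PV = $7,900.00 / 0.0394
PV = $200,507.61

$200,507.61


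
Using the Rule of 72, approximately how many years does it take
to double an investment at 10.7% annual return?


Formula: Years ≈ 72 / r
Substituting: Years ≈ 72 / 10.7
Years ≈ 6.7

6.7 years


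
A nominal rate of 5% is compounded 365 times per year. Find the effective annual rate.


Formula: EAR = (1 + r/m)^m - 1
Period rate: r/m = 0.05 / 365 = 0.000137
Compounding: (1 + 0.000137)^365 = 1.051267
EAR = 1.051267 - 1 = 0.051267

0.051267


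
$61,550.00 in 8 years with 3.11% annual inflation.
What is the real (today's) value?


Formula: Real value = nominal / (1 + inflation)^years
Price level: (1 + 0.0311)^8 = 1.277634
Real value = $61,550.00 / 1.277634 = $48,175.00

$48,175.00


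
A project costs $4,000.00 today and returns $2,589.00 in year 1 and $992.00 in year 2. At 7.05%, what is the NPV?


Formula: NPV = C0 + C1/(1+r) + C2/(1+r)^2
Discount C1: $2,589.00 / (1 + 0.0705) = $2,418.50
Discount C2: $992.00 / (1 + 0.0705)^2 = $865.64
NPV = -$4,000.00 + $2,418.50 + $865.64 = -$715.86

-$715.86


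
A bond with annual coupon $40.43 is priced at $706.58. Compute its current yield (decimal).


Formula: Current yield = annual coupon / price
Substituting: CY = $40.43 / $706.58
CY = 0.057219

0.057219


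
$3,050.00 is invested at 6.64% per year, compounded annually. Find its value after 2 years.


Formula: FV = P * (1 + r)^n
Substituting: FV = $3,050.00 * (1 + 0.0664)^2
Growth factor: (1.0664)^2 = 1.137209
FV = $3,050.00 * 1.137209 = $3,468.49

$3,468.49


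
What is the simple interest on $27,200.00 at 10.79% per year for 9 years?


Formula: I = P * r * t
Substituting: I = $27,200.00 * 0.1079 * 9
Step: I = $27,200.00 * 0.9711
I = $26,413.92

$26,413.92


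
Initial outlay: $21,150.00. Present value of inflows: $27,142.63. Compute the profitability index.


Formula: PI = PV(cash flows) / initial investment
Substituting: PI = $27,142.63 / $21,150.00
PI = 1.2833

1.2833


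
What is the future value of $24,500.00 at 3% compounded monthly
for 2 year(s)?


Formula: FV = P * (1 + r/m)^(m*t)
Period rate: r/m = 0.03 / 12 = 0.0025
Total periods: m*t = 12 * 2 = 24
Growth factor: (1 + 0.0025)^24 = 1.061757
FV = $24,500.00 * 1.061757 = $26,013.05

$26,013.05


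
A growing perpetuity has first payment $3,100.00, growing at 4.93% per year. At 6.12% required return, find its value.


Formula: PV = C / (r - g)
Spread: r - g = 0.0612 - 0.0493 = 0.0119
Substituting: PV = $3,100.00 / 0.0119
PV = $260,504.20

$260,504.20


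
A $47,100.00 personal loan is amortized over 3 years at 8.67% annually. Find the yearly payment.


Formula: PMT = PV * r / (1 - (1+r)^(-n))
Denominator: 1 - (1 + 0.0867)^(-3) = 0.22076
Numerator: $47,100.00 * 0.0867 = 4083.57
PMT = 4083.57 / 0.22076 = $18,497.74

$18,497.74


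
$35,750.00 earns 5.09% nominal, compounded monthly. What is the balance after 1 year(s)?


Formula: FV = P * (1 + r/m)^(m*t)
Period rate: r/m = 0.0509 / 12 = 0.004242
Total periods: m*t = 12 * 1 = 12
Growth factor: (1 + 0.004242)^12 = 1.052104
FV = $35,750.00 * 1.052104 = $37,612.73

$37,612.73


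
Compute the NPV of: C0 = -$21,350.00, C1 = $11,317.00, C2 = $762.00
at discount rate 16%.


Formula: NPV = C0 + C1/(1+r) + C2/(1+r)^2
Discount C1: $11,317.00 / (1 + 0.16) = $9,756.03
Discount C2: $762.00 / (1 + 0.16)^2 = $566.29
NPV = -$21,350.00 + $9,756.03 + $566.29 = -$11,027.68

-$11,027.68


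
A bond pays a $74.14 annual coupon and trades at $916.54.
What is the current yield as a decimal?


Formula: Current yield = annual coupon / price
Substituting: CY = $74.14 / $916.54
CY = 0.080891

0.080891


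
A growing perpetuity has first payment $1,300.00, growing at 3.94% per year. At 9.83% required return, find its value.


Formula: PV = C / (r - g)
Spread: r - g = 0.0983 - 0.0394 = 0.0589
Substituting: PV = $1,300.00 / 0.0589
PV = $22,071.31

$22,071.31


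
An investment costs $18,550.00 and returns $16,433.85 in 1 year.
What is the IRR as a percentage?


Formula: IRR = C1/C0 - 1
Substituting: IRR = $16,433.85 / $18,550.00 - 1
Ratio: 0.885922 - 1 = -0.114078
IRR = -11.4078%

-11.4078%


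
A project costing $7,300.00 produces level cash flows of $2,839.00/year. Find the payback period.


Formula: Payback = investment / annual cash flow
Substituting: Payback = $7,300.00 / $2,839.00
Payback = 2.5713 years

2.5713 years


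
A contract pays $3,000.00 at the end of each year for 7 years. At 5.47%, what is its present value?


Formula: PV = PMT * (1 - (1+r)^(-n)) / r
Discount factor: (1 + 0.0547)^(-7) = 0.688807
Bracket: 1 - 0.688807 = 0.311193
PV = $3,000.00 * 0.311193 / 0.0547 = $17,067.27

$17,067.27
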